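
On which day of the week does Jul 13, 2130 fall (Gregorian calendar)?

January 1, 2130 is a Sunday.
July 13 is day 194 of the year, i.e. 193 days after Jan 1.
193 mod 7 = 4, so advance 4 weekdays from Sunday: Thursday.

Thursday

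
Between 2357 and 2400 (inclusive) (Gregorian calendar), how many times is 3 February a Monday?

7

Track 3 February's weekday year by year (advancing +1, or +2 across a Feb 29):
  2357: Sun  2358: Mon (+1) ✓  2359: Tue (+1)  2360: Wed (+1)  2361: Fri (+2)
  2362: Sat (+1)  2363: Sun (+1)  2364: Mon (+1) ✓  2365: Wed (+2)  2366: Thu (+1)
  2367: Fri (+1)  2368: Sat (+1)  2369: Mon (+2) ✓  2370: Tue (+1)  … (16 more years) …
  2387: Tue (+1)  2388: Wed (+1)  2389: Fri (+2)  2390: Sat (+1)  2391: Sun (+1)
  2392: Mon (+1) ✓  2393: Wed (+2)  2394: Thu (+1)  2395: Fri (+1)  2396: Sat (+1)
  2397: Mon (+2) ✓  2398: Tue (+1)  2399: Wed (+1)  2400: Thu (+1)
Monday years: 2358, 2364, 2369, 2375, 2386, 2392, 2397 — 7 in total.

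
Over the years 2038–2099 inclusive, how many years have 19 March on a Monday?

Track 19 March's weekday year by year (advancing +1, or +2 across a Feb 29):
  2038: Fri  2039: Sat (+1)  2040: Mon (+2) ✓  2041: Tue (+1)  2042: Wed (+1)
  2043: Thu (+1)  2044: Sat (+2)  2045: Sun (+1)  2046: Mon (+1) ✓  2047: Tue (+1)
  2048: Thu (+2)  2049: Fri (+1)  2050: Sat (+1)  2051: Sun (+1)  … (34 more years) …
  2086: Tue (+1)  2087: Wed (+1)  2088: Fri (+2)  2089: Sat (+1)  2090: Sun (+1)
  2091: Mon (+1) ✓  2092: Wed (+2)  2093: Thu (+1)  2094: Fri (+1)  2095: Sat (+1)
  2096: Mon (+2) ✓  2097: Tue (+1)  2098: Wed (+1)  2099: Thu (+1)
Monday years: 2040, 2046, 2057, 2063, 2068, 2074, 2085, 2091, 2096 — 9 in total.

9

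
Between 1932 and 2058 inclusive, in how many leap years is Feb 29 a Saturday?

5

Leap years in 1932–2058: 32 of them.
Feb 29 weekday advances by 5 (mod 7) from one leap year to the next four years later (or differs when a century non-leap intervenes).
Leap-day weekdays: 1932:Mon 1936:Sat✓ 1940:Thu 1944:Tue 1948:Sun 1952:Fri 1956:Wed 1960:Mon 1964:Sat✓ 1968:Thu 1972:Tue 1976:Sun 1980:Fri …(6 more)… 2008:Fri 2012:Wed 2016:Mon 2020:Sat✓ 2024:Thu 2028:Tue 2032:Sun 2036:Fri 2040:Wed 2044:Mon 2048:Sat✓ 2052:Thu 2056:Tue
Saturday: 1936, 1964, 1992, 2020, 2048 → 5.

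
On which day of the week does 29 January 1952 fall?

January 1, 1952 is a Tuesday.
January 29 is day 29 of the year, i.e. 28 days after Jan 1.
28 mod 7 = 0, so advance 0 weekdays from Tuesday: Tuesday.

Tuesday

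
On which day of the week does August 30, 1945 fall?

Thursday

January 1, 1945 is a Monday.
August 30 is day 242 of the year, i.e. 241 days after Jan 1.
241 mod 7 = 3, so advance 3 weekdays from Monday: Thursday.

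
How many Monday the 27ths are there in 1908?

3

Check the 27th of each month of 1908: Jan 27: Mon, Feb 27: Thu, Mar 27: Fri, Apr 27: Mon, May 27: Wed, Jun 27: Sat, Jul 27: Mon, Aug 27: Thu, Sep 27: Sun, Oct 27: Tue, Nov 27: Fri, Dec 27: Sun.
Monday occurs in January, April, July — 3 months.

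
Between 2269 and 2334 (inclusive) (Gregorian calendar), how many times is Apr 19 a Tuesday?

Track Apr 19's weekday year by year (advancing +1, or +2 across a Feb 29):
  2269: Mon  2270: Tue (+1) ✓  2271: Wed (+1)  2272: Fri (+2)  2273: Sat (+1)
  2274: Sun (+1)  2275: Mon (+1)  2276: Wed (+2)  2277: Thu (+1)  2278: Fri (+1)
  2279: Sat (+1)  2280: Mon (+2)  2281: Tue (+1) ✓  2282: Wed (+1)  … (38 more years) …
  2321: Tue (+1) ✓  2322: Wed (+1)  2323: Thu (+1)  2324: Sat (+2)  2325: Sun (+1)
  2326: Mon (+1)  2327: Tue (+1) ✓  2328: Thu (+2)  2329: Fri (+1)  2330: Sat (+1)
  2331: Sun (+1)  2332: Tue (+2) ✓  2333: Wed (+1)  2334: Thu (+1)
Tuesday years: 2270, 2281, 2287, 2292, 2298, 2304, 2310, 2321, 2327, 2332 — 10 in total.

10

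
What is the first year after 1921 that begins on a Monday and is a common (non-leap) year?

Jan 1 advances by 2 weekdays after a leap year and by 1 after a common year.
1921: Jan 1 is Saturday.
1922: Sunday
1923: Monday
1923 begins on a Monday and is a common year.

1923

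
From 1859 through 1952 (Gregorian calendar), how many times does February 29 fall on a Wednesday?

3

Leap years in 1859–1952: 23 of them.
Feb 29 weekday advances by 5 (mod 7) from one leap year to the next four years later (or differs when a century non-leap intervenes).
Leap-day weekdays: 1860:Wed✓ 1864:Mon 1868:Sat 1872:Thu 1876:Tue 1880:Sun 1884:Fri 1888:Wed✓ 1892:Mon 1896:Sat 1904:Mon 1908:Sat 1912:Thu 1916:Tue 1920:Sun 1924:Fri 1928:Wed✓ 1932:Mon 1936:Sat 1940:Thu 1944:Tue 1948:Sun 1952:Fri
Wednesday: 1860, 1888, 1928 → 3.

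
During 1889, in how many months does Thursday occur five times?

4

A month of length L has five Thursdays iff its first Thursday is on day ≤ L−28 (so day 1–3 in a 31-day month, 1–2 in a 30-day month, day 1 in a leap February).
Checking each month of 1889: Jan starts Tue (31d) ✓; Feb starts Fri (28d); Mar starts Fri (31d); Apr starts Mon (30d); May starts Wed (31d) ✓; Jun starts Sat (30d); Jul starts Mon (31d); Aug starts Thu (31d) ✓; Sep starts Sun (30d); Oct starts Tue (31d) ✓; Nov starts Fri (30d); Dec starts Sun (31d).
Five-Thursday months: January, May, August, October → 4.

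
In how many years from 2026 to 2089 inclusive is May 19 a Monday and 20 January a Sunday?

2

Check each year's weekday for May 19 and 20 January:
  2026: Tue/Tue  2027: Wed/Wed  2028: Fri/Thu  2029: Sat/Sat  2030: Sun/Sun  2031: Mon/Mon  2032: Wed/Tue  2033: Thu/Thu  2034: Fri/Fri  2035: Sat/Sat  2036: Mon/Sun ✓  2037: Tue/Tue  2038: Wed/Wed  2039: Thu/Thu  …(36 more)…  2076: Tue/Mon  2077: Wed/Wed  2078: Thu/Thu  2079: Fri/Fri  2080: Sun/Sat  2081: Mon/Mon  2082: Tue/Tue  2083: Wed/Wed  2084: Fri/Thu  2085: Sat/Sat  2086: Sun/Sun  2087: Mon/Mon  2088: Wed/Tue  2089: Thu/Thu
Both conditions hold in: 2036, 2064 — 2.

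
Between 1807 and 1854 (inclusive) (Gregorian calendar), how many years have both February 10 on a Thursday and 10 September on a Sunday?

2

Check each year's weekday for February 10 and 10 September:
  1807: Tue/Thu  1808: Wed/Sat  1809: Fri/Sun  1810: Sat/Mon  1811: Sun/Tue  1812: Mon/Thu  1813: Wed/Fri  1814: Thu/Sat  1815: Fri/Sun  1816: Sat/Tue  1817: Mon/Wed  1818: Tue/Thu  1819: Wed/Fri  1820: Thu/Sun ✓  …(20 more)…  1841: Wed/Fri  1842: Thu/Sat  1843: Fri/Sun  1844: Sat/Tue  1845: Mon/Wed  1846: Tue/Thu  1847: Wed/Fri  1848: Thu/Sun ✓  1849: Sat/Mon  1850: Sun/Tue  1851: Mon/Wed  1852: Tue/Fri  1853: Thu/Sat  1854: Fri/Sun
Both conditions hold in: 1820, 1848 — 2.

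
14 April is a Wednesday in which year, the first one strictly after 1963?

1965

From one year to the next, a fixed date's weekday advances by 1, or by 2 when a Feb 29 lies between the two dates.
1963: April 14 is Sunday.
1964: Tuesday (+2)
1965: Wednesday (+1)
14 April falls on a Wednesday in 1965.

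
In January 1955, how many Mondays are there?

January 1955 has 31 days and begins on Saturday.
The first Monday is January 3.
Mondays fall on 3, 10, 17, 24, 31 — that's 5.

5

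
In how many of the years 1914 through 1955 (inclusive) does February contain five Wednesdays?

February has 28 days (29 in leap years); it has five Wednesdays when Wednesday falls among the first (month-length − 28) days — i.e. when February 1 is Wednesday in a leap year (never in a common year).
February 1 by year: 1914:Sun 1915:Mon 1916:Tue 1917:Thu 1918:Fri 1919:Sat 1920:Sun 1921:Tue 1922:Wed 1923:Thu 1924:Fri 1925:Sun 1926:Mon 1927:Tue 1928:Wed✓ …(12 more)… 1941:Sat 1942:Sun 1943:Mon 1944:Tue 1945:Thu 1946:Fri 1947:Sat 1948:Sun 1949:Tue 1950:Wed 1951:Thu 1952:Fri 1953:Sun 1954:Mon 1955:Tue
Years with five Wednesdays: 1928 → 1.

1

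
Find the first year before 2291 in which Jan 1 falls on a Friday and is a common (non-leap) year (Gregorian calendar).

2286

Jan 1 advances by 2 weekdays after a leap year and by 1 after a common year.
2291: Jan 1 is Thursday.
2290: Wednesday
2289: Tuesday
2288: Sunday (leap)
2287: Saturday
2286: Friday
2286 begins on a Friday and is a common year.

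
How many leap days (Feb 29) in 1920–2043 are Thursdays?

Leap years in 1920–2043: 31 of them.
Feb 29 weekday advances by 5 (mod 7) from one leap year to the next four years later (or differs when a century non-leap intervenes).
Leap-day weekdays: 1920:Sun 1924:Fri 1928:Wed 1932:Mon 1936:Sat 1940:Thu✓ 1944:Tue 1948:Sun 1952:Fri 1956:Wed 1960:Mon 1964:Sat 1968:Thu✓ …(5 more)… 1992:Sat 1996:Thu✓ 2000:Tue 2004:Sun 2008:Fri 2012:Wed 2016:Mon 2020:Sat 2024:Thu✓ 2028:Tue 2032:Sun 2036:Fri 2040:Wed
Thursday: 1940, 1968, 1996, 2024 → 4.

4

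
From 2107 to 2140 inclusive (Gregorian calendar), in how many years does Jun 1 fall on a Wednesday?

Track Jun 1's weekday year by year (advancing +1, or +2 across a Feb 29):
  2107: Wed ✓  2108: Fri (+2)  2109: Sat (+1)  2110: Sun (+1)  2111: Mon (+1)
  2112: Wed (+2) ✓  2113: Thu (+1)  2114: Fri (+1)  2115: Sat (+1)  2116: Mon (+2)
  2117: Tue (+1)  2118: Wed (+1) ✓  2119: Thu (+1)  2120: Sat (+2)  … (6 more years) …
  2127: Sun (+1)  2128: Tue (+2)  2129: Wed (+1) ✓  2130: Thu (+1)  2131: Fri (+1)
  2132: Sun (+2)  2133: Mon (+1)  2134: Tue (+1)  2135: Wed (+1) ✓  2136: Fri (+2)
  2137: Sat (+1)  2138: Sun (+1)  2139: Mon (+1)  2140: Wed (+2) ✓
Wednesday years: 2107, 2112, 2118, 2129, 2135, 2140 — 6 in total.

6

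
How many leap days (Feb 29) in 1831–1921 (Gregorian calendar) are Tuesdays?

3

Leap years in 1831–1921: 22 of them.
Feb 29 weekday advances by 5 (mod 7) from one leap year to the next four years later (or differs when a century non-leap intervenes).
Leap-day weekdays: 1832:Wed 1836:Mon 1840:Sat 1844:Thu 1848:Tue✓ 1852:Sun 1856:Fri 1860:Wed 1864:Mon 1868:Sat 1872:Thu 1876:Tue✓ 1880:Sun 1884:Fri 1888:Wed 1892:Mon 1896:Sat 1904:Mon 1908:Sat 1912:Thu 1916:Tue✓ 1920:Sun
Tuesday: 1848, 1876, 1916 → 3.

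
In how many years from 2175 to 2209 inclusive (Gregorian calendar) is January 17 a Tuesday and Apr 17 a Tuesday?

2

Check each year's weekday for January 17 and Apr 17:
  2175: Tue/Mon  2176: Wed/Wed  2177: Fri/Thu  2178: Sat/Fri  2179: Sun/Sat  2180: Mon/Mon  2181: Wed/Tue  2182: Thu/Wed  2183: Fri/Thu  2184: Sat/Sat  2185: Mon/Sun  2186: Tue/Mon  2187: Wed/Tue  2188: Thu/Thu  …(7 more)…  2196: Sun/Sun  2197: Tue/Mon  2198: Wed/Tue  2199: Thu/Wed  2200: Fri/Thu  2201: Sat/Fri  2202: Sun/Sat  2203: Mon/Sun  2204: Tue/Tue ✓  2205: Thu/Wed  2206: Fri/Thu  2207: Sat/Fri  2208: Sun/Sun  2209: Tue/Mon
Both conditions hold in: 2192, 2204 — 2.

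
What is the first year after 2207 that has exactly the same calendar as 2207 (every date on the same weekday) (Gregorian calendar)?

2218

Two years share a calendar iff Jan 1 falls on the same weekday and both are leap or both are common. 2207: Jan 1 is Thursday, common year.
2208: Jan 1 Friday, leap
2209: Jan 1 Sunday, common
2210: Jan 1 Monday, common
2211: Jan 1 Tuesday, common
2212: Jan 1 Wednesday, leap
2213: Jan 1 Friday, common
2214: Jan 1 Saturday, common
2215: Jan 1 Sunday, common
2216: Jan 1 Monday, leap
2217: Jan 1 Wednesday, common
2218: Jan 1 Thursday, common
2218 matches on both conditions.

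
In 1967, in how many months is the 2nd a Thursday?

3

Check the 2nd of each month of 1967: Jan 2: Mon, Feb 2: Thu, Mar 2: Thu, Apr 2: Sun, May 2: Tue, Jun 2: Fri, Jul 2: Sun, Aug 2: Wed, Sep 2: Sat, Oct 2: Mon, Nov 2: Thu, Dec 2: Sat.
Thursday occurs in February, March, November — 3 months.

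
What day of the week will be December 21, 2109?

Saturday

January 1, 2109 is a Tuesday.
December 21 is day 355 of the year, i.e. 354 days after Jan 1.
354 mod 7 = 4, so advance 4 weekdays from Tuesday: Saturday.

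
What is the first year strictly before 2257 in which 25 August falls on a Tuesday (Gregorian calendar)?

From one year to the next, a fixed date's weekday advances by 1, or by 2 when a Feb 29 lies between the two dates.
2257: August 25 is Tuesday.
2256: Monday (−1)
2255: Saturday (−2)
2254: Friday (−1)
2253: Thursday (−1)
2252: Wednesday (−1)
2251: Monday (−2)
2250: Sunday (−1)
2249: Saturday (−1)
2248: Friday (−1)
2247: Wednesday (−2)
2246: Tuesday (−1)
25 August falls on a Tuesday in 2246.

2246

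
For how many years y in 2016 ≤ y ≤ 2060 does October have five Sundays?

October has 31 days; it has five Sundays when Sunday falls among the first (month-length − 28) days — i.e. when October 1 is one of Sunday/Saturday/Friday.
October 1 by year: 2016:Sat✓ 2017:Sun✓ 2018:Mon 2019:Tue 2020:Thu 2021:Fri✓ 2022:Sat✓ 2023:Sun✓ 2024:Tue 2025:Wed 2026:Thu 2027:Fri✓ 2028:Sun✓ 2029:Mon 2030:Tue …(15 more)… 2046:Mon 2047:Tue 2048:Thu 2049:Fri✓ 2050:Sat✓ 2051:Sun✓ 2052:Tue 2053:Wed 2054:Thu 2055:Fri✓ 2056:Sun✓ 2057:Mon 2058:Tue 2059:Wed 2060:Fri✓
Years with five Sundays: 2016, 2017, 2021, 2022, 2023, 2027, 2028, 2032, 2033, 2034, 2038, 2039, 2044, 2045, 2049, 2050, 2051, 2055, 2056, 2060 → 20.

20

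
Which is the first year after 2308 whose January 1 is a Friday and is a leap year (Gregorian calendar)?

2332

Jan 1 advances by 2 weekdays after a leap year and by 1 after a common year.
2308: Jan 1 is Wednesday (leap).
2309: Friday
2310: Saturday
2311: Sunday
2312: Monday (leap)
2313: Wednesday
2314: Thursday
2315: Friday
2316: Saturday (leap)
2317: Monday
2318: Tuesday
2319: Wednesday
2320: Thursday (leap)
2321: Saturday
2322: Sunday
2323: Monday
2324: Tuesday (leap)
2325: Thursday
2326: Friday
2327: Saturday
2328: Sunday (leap)
2329: Tuesday
2330: Wednesday
2331: Thursday
2332: Friday (leap)
2332 begins on a Friday and is a leap year.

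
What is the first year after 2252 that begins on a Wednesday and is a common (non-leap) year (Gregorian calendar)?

Jan 1 advances by 2 weekdays after a leap year and by 1 after a common year.
2252: Jan 1 is Thursday (leap).
2253: Saturday
2254: Sunday
2255: Monday
2256: Tuesday (leap)
2257: Thursday
2258: Friday
2259: Saturday
2260: Sunday (leap)
2261: Tuesday
2262: Wednesday
2262 begins on a Wednesday and is a common year.

2262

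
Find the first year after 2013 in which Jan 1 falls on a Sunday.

Jan 1 advances by 2 weekdays after a leap year and by 1 after a common year.
2013: Jan 1 is Tuesday.
2014: Wednesday
2015: Thursday
2016: Friday (leap)
2017: Sunday
2017 begins on a Sunday

2017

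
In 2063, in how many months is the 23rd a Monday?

Check the 23rd of each month of 2063: Jan 23: Tue, Feb 23: Fri, Mar 23: Fri, Apr 23: Mon, May 23: Wed, Jun 23: Sat, Jul 23: Mon, Aug 23: Thu, Sep 23: Sun, Oct 23: Tue, Nov 23: Fri, Dec 23: Sun.
Monday occurs in April, July — 2 months.

2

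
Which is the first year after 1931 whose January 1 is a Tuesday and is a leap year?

1952

Jan 1 advances by 2 weekdays after a leap year and by 1 after a common year.
1931: Jan 1 is Thursday.
1932: Friday (leap)
1933: Sunday
1934: Monday
1935: Tuesday
1936: Wednesday (leap)
1937: Friday
1938: Saturday
1939: Sunday
1940: Monday (leap)
1941: Wednesday
1942: Thursday
1943: Friday
1944: Saturday (leap)
1945: Monday
1946: Tuesday
1947: Wednesday
1948: Thursday (leap)
1949: Saturday
1950: Sunday
1951: Monday
1952: Tuesday (leap)
1952 begins on a Tuesday and is a leap year.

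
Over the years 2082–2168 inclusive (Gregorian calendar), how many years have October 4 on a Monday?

Track October 4's weekday year by year (advancing +1, or +2 across a Feb 29):
  2082: Sun  2083: Mon (+1) ✓  2084: Wed (+2)  2085: Thu (+1)  2086: Fri (+1)
  2087: Sat (+1)  2088: Mon (+2) ✓  2089: Tue (+1)  2090: Wed (+1)  2091: Thu (+1)
  2092: Sat (+2)  2093: Sun (+1)  2094: Mon (+1) ✓  2095: Tue (+1)  … (59 more years) …
  2155: Sat (+1)  2156: Mon (+2) ✓  2157: Tue (+1)  2158: Wed (+1)  2159: Thu (+1)
  2160: Sat (+2)  2161: Sun (+1)  2162: Mon (+1) ✓  2163: Tue (+1)  2164: Thu (+2)
  2165: Fri (+1)  2166: Sat (+1)  2167: Sun (+1)  2168: Tue (+2)
Monday years: 2083, 2088, 2094, 2100, 2106, 2117, 2123, 2128, 2134, 2145, 2151, 2156, 2162 — 13 in total.

13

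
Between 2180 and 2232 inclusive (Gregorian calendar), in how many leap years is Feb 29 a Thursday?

Leap years in 2180–2232: 13 of them.
Feb 29 weekday advances by 5 (mod 7) from one leap year to the next four years later (or differs when a century non-leap intervenes).
Leap-day weekdays: 2180:Tue 2184:Sun 2188:Fri 2192:Wed 2196:Mon 2204:Wed 2208:Mon 2212:Sat 2216:Thu✓ 2220:Tue 2224:Sun 2228:Fri 2232:Wed
Thursday: 2216 → 1.

1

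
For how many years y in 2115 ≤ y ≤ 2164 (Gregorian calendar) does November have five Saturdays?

November has 30 days; it has five Saturdays when Saturday falls among the first (month-length − 28) days — i.e. when November 1 is one of Saturday/Friday.
November 1 by year: 2115:Fri✓ 2116:Sun 2117:Mon 2118:Tue 2119:Wed 2120:Fri✓ 2121:Sat✓ 2122:Sun 2123:Mon 2124:Wed 2125:Thu 2126:Fri✓ 2127:Sat✓ 2128:Mon 2129:Tue …(20 more)… 2150:Sun 2151:Mon 2152:Wed 2153:Thu 2154:Fri✓ 2155:Sat✓ 2156:Mon 2157:Tue 2158:Wed 2159:Thu 2160:Sat✓ 2161:Sun 2162:Mon 2163:Tue 2164:Thu
Years with five Saturdays: 2115, 2120, 2121, 2126, 2127, 2132, 2137, 2138, 2143, 2148, 2149, 2154, 2155, 2160 → 14.

14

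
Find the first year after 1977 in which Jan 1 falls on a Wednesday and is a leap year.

1992

Jan 1 advances by 2 weekdays after a leap year and by 1 after a common year.
1977: Jan 1 is Saturday.
1978: Sunday
1979: Monday
1980: Tuesday (leap)
1981: Thursday
1982: Friday
1983: Saturday
1984: Sunday (leap)
1985: Tuesday
1986: Wednesday
1987: Thursday
1988: Friday (leap)
1989: Sunday
1990: Monday
1991: Tuesday
1992: Wednesday (leap)
1992 begins on a Wednesday and is a leap year.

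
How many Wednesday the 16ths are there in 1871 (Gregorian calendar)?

1

Check the 16th of each month of 1871: Jan 16: Mon, Feb 16: Thu, Mar 16: Thu, Apr 16: Sun, May 16: Tue, Jun 16: Fri, Jul 16: Sun, Aug 16: Wed, Sep 16: Sat, Oct 16: Mon, Nov 16: Thu, Dec 16: Sat.
Wednesday occurs in August — 1 month.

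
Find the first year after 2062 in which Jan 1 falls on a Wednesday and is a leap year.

Jan 1 advances by 2 weekdays after a leap year and by 1 after a common year.
2062: Jan 1 is Sunday.
2063: Monday
2064: Tuesday (leap)
2065: Thursday
2066: Friday
2067: Saturday
2068: Sunday (leap)
2069: Tuesday
2070: Wednesday
2071: Thursday
2072: Friday (leap)
2073: Sunday
2074: Monday
2075: Tuesday
2076: Wednesday (leap)
2076 begins on a Wednesday and is a leap year.

2076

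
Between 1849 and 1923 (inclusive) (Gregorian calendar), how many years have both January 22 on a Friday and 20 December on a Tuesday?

3

Check each year's weekday for January 22 and 20 December:
  1849: Mon/Thu  1850: Tue/Fri  1851: Wed/Sat  1852: Thu/Mon  1853: Sat/Tue  1854: Sun/Wed  1855: Mon/Thu  1856: Tue/Sat  1857: Thu/Sun  1858: Fri/Mon  1859: Sat/Tue  1860: Sun/Thu  1861: Tue/Fri  1862: Wed/Sat  …(47 more)…  1910: Sat/Tue  1911: Sun/Wed  1912: Mon/Fri  1913: Wed/Sat  1914: Thu/Sun  1915: Fri/Mon  1916: Sat/Wed  1917: Mon/Thu  1918: Tue/Fri  1919: Wed/Sat  1920: Thu/Mon  1921: Sat/Tue  1922: Sun/Wed  1923: Mon/Thu
Both conditions hold in: 1864, 1892, 1904 — 3.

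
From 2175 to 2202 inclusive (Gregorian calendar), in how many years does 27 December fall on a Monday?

Track 27 December's weekday year by year (advancing +1, or +2 across a Feb 29):
  2175: Wed  2176: Fri (+2)  2177: Sat (+1)  2178: Sun (+1)  2179: Mon (+1) ✓
  2180: Wed (+2)  2181: Thu (+1)  2182: Fri (+1)  2183: Sat (+1)  2184: Mon (+2) ✓
  2185: Tue (+1)  2186: Wed (+1)  2187: Thu (+1)  2188: Sat (+2)  2189: Sun (+1)
  2190: Mon (+1) ✓  2191: Tue (+1)  2192: Thu (+2)  2193: Fri (+1)  2194: Sat (+1)
  2195: Sun (+1)  2196: Tue (+2)  2197: Wed (+1)  2198: Thu (+1)  2199: Fri (+1)
  2200: Sat (+1)  2201: Sun (+1)  2202: Mon (+1) ✓
Monday years: 2179, 2184, 2190, 2202 — 4 in total.

4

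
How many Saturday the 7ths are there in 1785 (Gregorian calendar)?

Check the 7th of each month of 1785: Jan 7: Fri, Feb 7: Mon, Mar 7: Mon, Apr 7: Thu, May 7: Sat, Jun 7: Tue, Jul 7: Thu, Aug 7: Sun, Sep 7: Wed, Oct 7: Fri, Nov 7: Mon, Dec 7: Wed.
Saturday occurs in May — 1 month.

1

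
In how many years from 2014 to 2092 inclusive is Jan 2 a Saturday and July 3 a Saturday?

Check each year's weekday for Jan 2 and July 3:
  2014: Thu/Thu  2015: Fri/Fri  2016: Sat/Sun  2017: Mon/Mon  2018: Tue/Tue  2019: Wed/Wed  2020: Thu/Fri  2021: Sat/Sat ✓  2022: Sun/Sun  2023: Mon/Mon  2024: Tue/Wed  2025: Thu/Thu  2026: Fri/Fri  2027: Sat/Sat ✓  …(51 more)…  2079: Mon/Mon  2080: Tue/Wed  2081: Thu/Thu  2082: Fri/Fri  2083: Sat/Sat ✓  2084: Sun/Mon  2085: Tue/Tue  2086: Wed/Wed  2087: Thu/Thu  2088: Fri/Sat  2089: Sun/Sun  2090: Mon/Mon  2091: Tue/Tue  2092: Wed/Thu
Both conditions hold in: 2021, 2027, 2038, 2049, 2055, 2066, 2077, 2083 — 8.

8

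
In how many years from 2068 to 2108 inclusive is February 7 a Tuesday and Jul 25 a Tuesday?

Check each year's weekday for February 7 and Jul 25:
  2068: Tue/Wed  2069: Thu/Thu  2070: Fri/Fri  2071: Sat/Sat  2072: Sun/Mon  2073: Tue/Tue ✓  2074: Wed/Wed  2075: Thu/Thu  2076: Fri/Sat  2077: Sun/Sun  2078: Mon/Mon  2079: Tue/Tue ✓  2080: Wed/Thu  2081: Fri/Fri  …(13 more)…  2095: Mon/Mon  2096: Tue/Wed  2097: Thu/Thu  2098: Fri/Fri  2099: Sat/Sat  2100: Sun/Sun  2101: Mon/Mon  2102: Tue/Tue ✓  2103: Wed/Wed  2104: Thu/Fri  2105: Sat/Sat  2106: Sun/Sun  2107: Mon/Mon  2108: Tue/Wed
Both conditions hold in: 2073, 2079, 2090, 2102 — 4.

4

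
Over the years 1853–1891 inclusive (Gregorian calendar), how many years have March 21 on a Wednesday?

Track March 21's weekday year by year (advancing +1, or +2 across a Feb 29):
  1853: Mon  1854: Tue (+1)  1855: Wed (+1) ✓  1856: Fri (+2)  1857: Sat (+1)
  1858: Sun (+1)  1859: Mon (+1)  1860: Wed (+2) ✓  1861: Thu (+1)  1862: Fri (+1)
  1863: Sat (+1)  1864: Mon (+2)  1865: Tue (+1)  1866: Wed (+1) ✓  … (11 more years) …
  1878: Thu (+1)  1879: Fri (+1)  1880: Sun (+2)  1881: Mon (+1)  1882: Tue (+1)
  1883: Wed (+1) ✓  1884: Fri (+2)  1885: Sat (+1)  1886: Sun (+1)  1887: Mon (+1)
  1888: Wed (+2) ✓  1889: Thu (+1)  1890: Fri (+1)  1891: Sat (+1)
Wednesday years: 1855, 1860, 1866, 1877, 1883, 1888 — 6 in total.

6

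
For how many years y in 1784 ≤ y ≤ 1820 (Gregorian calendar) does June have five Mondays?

June has 30 days; it has five Mondays when Monday falls among the first (month-length − 28) days — i.e. when June 1 is one of Monday/Sunday.
June 1 by year: 1784:Tue 1785:Wed 1786:Thu 1787:Fri 1788:Sun✓ 1789:Mon✓ 1790:Tue 1791:Wed 1792:Fri 1793:Sat 1794:Sun✓ 1795:Mon✓ 1796:Wed 1797:Thu 1798:Fri …(7 more)… 1806:Sun✓ 1807:Mon✓ 1808:Wed 1809:Thu 1810:Fri 1811:Sat 1812:Mon✓ 1813:Tue 1814:Wed 1815:Thu 1816:Sat 1817:Sun✓ 1818:Mon✓ 1819:Tue 1820:Thu
Years with five Mondays: 1788, 1789, 1794, 1795, 1800, 1801, 1806, 1807, 1812, 1817, 1818 → 11.

11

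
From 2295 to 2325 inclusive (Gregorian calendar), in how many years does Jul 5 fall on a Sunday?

Track Jul 5's weekday year by year (advancing +1, or +2 across a Feb 29):
  2295: Fri  2296: Sun (+2) ✓  2297: Mon (+1)  2298: Tue (+1)  2299: Wed (+1)
  2300: Thu (+1)  2301: Fri (+1)  2302: Sat (+1)  2303: Sun (+1) ✓  2304: Tue (+2)
  2305: Wed (+1)  2306: Thu (+1)  2307: Fri (+1)  2308: Sun (+2) ✓  … (3 more years) …
  2312: Fri (+2)  2313: Sat (+1)  2314: Sun (+1) ✓  2315: Mon (+1)  2316: Wed (+2)
  2317: Thu (+1)  2318: Fri (+1)  2319: Sat (+1)  2320: Mon (+2)  2321: Tue (+1)
  2322: Wed (+1)  2323: Thu (+1)  2324: Sat (+2)  2325: Sun (+1) ✓
Sunday years: 2296, 2303, 2308, 2314, 2325 — 5 in total.

5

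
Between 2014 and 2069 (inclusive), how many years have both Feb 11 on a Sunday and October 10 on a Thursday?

Check each year's weekday for Feb 11 and October 10:
  2014: Tue/Fri  2015: Wed/Sat  2016: Thu/Mon  2017: Sat/Tue  2018: Sun/Wed  2019: Mon/Thu  2020: Tue/Sat  2021: Thu/Sun  2022: Fri/Mon  2023: Sat/Tue  2024: Sun/Thu ✓  2025: Tue/Fri  2026: Wed/Sat  2027: Thu/Sun  …(28 more)…  2056: Fri/Tue  2057: Sun/Wed  2058: Mon/Thu  2059: Tue/Fri  2060: Wed/Sun  2061: Fri/Mon  2062: Sat/Tue  2063: Sun/Wed  2064: Mon/Fri  2065: Wed/Sat  2066: Thu/Sun  2067: Fri/Mon  2068: Sat/Wed  2069: Mon/Thu
Both conditions hold in: 2024, 2052 — 2.

2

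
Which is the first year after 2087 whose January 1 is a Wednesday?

2098

Jan 1 advances by 2 weekdays after a leap year and by 1 after a common year.
2087: Jan 1 is Wednesday.
2088: Thursday (leap)
2089: Saturday
2090: Sunday
2091: Monday
2092: Tuesday (leap)
2093: Thursday
2094: Friday
2095: Saturday
2096: Sunday (leap)
2097: Tuesday
2098: Wednesday
2098 begins on a Wednesday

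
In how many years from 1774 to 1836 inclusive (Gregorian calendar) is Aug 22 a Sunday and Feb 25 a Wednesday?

2

Check each year's weekday for Aug 22 and Feb 25:
  1774: Mon/Fri  1775: Tue/Sat  1776: Thu/Sun  1777: Fri/Tue  1778: Sat/Wed  1779: Sun/Thu  1780: Tue/Fri  1781: Wed/Sun  1782: Thu/Mon  1783: Fri/Tue  1784: Sun/Wed ✓  1785: Mon/Fri  1786: Tue/Sat  1787: Wed/Sun  …(35 more)…  1823: Fri/Tue  1824: Sun/Wed ✓  1825: Mon/Fri  1826: Tue/Sat  1827: Wed/Sun  1828: Fri/Mon  1829: Sat/Wed  1830: Sun/Thu  1831: Mon/Fri  1832: Wed/Sat  1833: Thu/Mon  1834: Fri/Tue  1835: Sat/Wed  1836: Mon/Thu
Both conditions hold in: 1784, 1824 — 2.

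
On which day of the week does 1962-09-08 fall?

January 1, 1962 is a Monday.
September 8 is day 251 of the year, i.e. 250 days after Jan 1.
250 mod 7 = 5, so advance 5 weekdays from Monday: Saturday.

Saturday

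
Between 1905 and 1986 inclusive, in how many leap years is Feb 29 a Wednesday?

Leap years in 1905–1986: 20 of them.
Feb 29 weekday advances by 5 (mod 7) from one leap year to the next four years later (or differs when a century non-leap intervenes).
Leap-day weekdays: 1908:Sat 1912:Thu 1916:Tue 1920:Sun 1924:Fri 1928:Wed✓ 1932:Mon 1936:Sat 1940:Thu 1944:Tue 1948:Sun 1952:Fri 1956:Wed✓ 1960:Mon 1964:Sat 1968:Thu 1972:Tue 1976:Sun 1980:Fri 1984:Wed✓
Wednesday: 1928, 1956, 1984 → 3.

3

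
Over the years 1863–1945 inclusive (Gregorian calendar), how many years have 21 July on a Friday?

Track 21 July's weekday year by year (advancing +1, or +2 across a Feb 29):
  1863: Tue  1864: Thu (+2)  1865: Fri (+1) ✓  1866: Sat (+1)  1867: Sun (+1)
  1868: Tue (+2)  1869: Wed (+1)  1870: Thu (+1)  1871: Fri (+1) ✓  1872: Sun (+2)
  1873: Mon (+1)  1874: Tue (+1)  1875: Wed (+1)  1876: Fri (+2) ✓  … (55 more years) …
  1932: Thu (+2)  1933: Fri (+1) ✓  1934: Sat (+1)  1935: Sun (+1)  1936: Tue (+2)
  1937: Wed (+1)  1938: Thu (+1)  1939: Fri (+1) ✓  1940: Sun (+2)  1941: Mon (+1)
  1942: Tue (+1)  1943: Wed (+1)  1944: Fri (+2) ✓  1945: Sat (+1)
Friday years: 1865, 1871, 1876, 1882, 1893, 1899, 1905, 1911, 1916, 1922, 1933, 1939, 1944 — 13 in total.

13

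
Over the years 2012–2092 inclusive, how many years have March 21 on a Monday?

Track March 21's weekday year by year (advancing +1, or +2 across a Feb 29):
  2012: Wed  2013: Thu (+1)  2014: Fri (+1)  2015: Sat (+1)  2016: Mon (+2) ✓
  2017: Tue (+1)  2018: Wed (+1)  2019: Thu (+1)  2020: Sat (+2)  2021: Sun (+1)
  2022: Mon (+1) ✓  2023: Tue (+1)  2024: Thu (+2)  2025: Fri (+1)  … (53 more years) …
  2079: Tue (+1)  2080: Thu (+2)  2081: Fri (+1)  2082: Sat (+1)  2083: Sun (+1)
  2084: Tue (+2)  2085: Wed (+1)  2086: Thu (+1)  2087: Fri (+1)  2088: Sun (+2)
  2089: Mon (+1) ✓  2090: Tue (+1)  2091: Wed (+1)  2092: Fri (+2)
Monday years: 2016, 2022, 2033, 2039, 2044, 2050, 2061, 2067, 2072, 2078, 2089 — 11 in total.

11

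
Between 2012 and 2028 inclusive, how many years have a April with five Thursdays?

April has 30 days; it has five Thursdays when Thursday falls among the first (month-length − 28) days — i.e. when April 1 is one of Thursday/Wednesday.
April 1 by year: 2012:Sun 2013:Mon 2014:Tue 2015:Wed✓ 2016:Fri 2017:Sat 2018:Sun 2019:Mon 2020:Wed✓ 2021:Thu✓ 2022:Fri 2023:Sat 2024:Mon 2025:Tue 2026:Wed✓ 2027:Thu✓ 2028:Sat
Years with five Thursdays: 2015, 2020, 2021, 2026, 2027 → 5.

5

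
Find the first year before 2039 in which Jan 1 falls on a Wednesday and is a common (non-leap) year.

Jan 1 advances by 2 weekdays after a leap year and by 1 after a common year.
2039: Jan 1 is Saturday.
2038: Friday
2037: Thursday
2036: Tuesday (leap)
2035: Monday
2034: Sunday
2033: Saturday
2032: Thursday (leap)
2031: Wednesday
2031 begins on a Wednesday and is a common year.

2031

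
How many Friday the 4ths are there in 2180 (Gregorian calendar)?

Check the 4th of each month of 2180: Jan 4: Tue, Feb 4: Fri, Mar 4: Sat, Apr 4: Tue, May 4: Thu, Jun 4: Sun, Jul 4: Tue, Aug 4: Fri, Sep 4: Mon, Oct 4: Wed, Nov 4: Sat, Dec 4: Mon.
Friday occurs in February, August — 2 months.

2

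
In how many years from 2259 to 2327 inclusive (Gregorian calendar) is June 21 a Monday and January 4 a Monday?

7

Check each year's weekday for June 21 and January 4:
  2259: Tue/Tue  2260: Thu/Wed  2261: Fri/Fri  2262: Sat/Sat  2263: Sun/Sun  2264: Tue/Mon  2265: Wed/Wed  2266: Thu/Thu  2267: Fri/Fri  2268: Sun/Sat  2269: Mon/Mon ✓  2270: Tue/Tue  2271: Wed/Wed  2272: Fri/Thu  …(41 more)…  2314: Sun/Sun  2315: Mon/Mon ✓  2316: Wed/Tue  2317: Thu/Thu  2318: Fri/Fri  2319: Sat/Sat  2320: Mon/Sun  2321: Tue/Tue  2322: Wed/Wed  2323: Thu/Thu  2324: Sat/Fri  2325: Sun/Sun  2326: Mon/Mon ✓  2327: Tue/Tue
Both conditions hold in: 2269, 2275, 2286, 2297, 2309, 2315, 2326 — 7.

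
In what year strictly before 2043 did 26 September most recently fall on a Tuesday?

2034

From one year to the next, a fixed date's weekday advances by 1, or by 2 when a Feb 29 lies between the two dates.
2043: September 26 is Saturday.
2042: Friday (−1)
2041: Thursday (−1)
2040: Wednesday (−1)
2039: Monday (−2)
2038: Sunday (−1)
2037: Saturday (−1)
2036: Friday (−1)
2035: Wednesday (−2)
2034: Tuesday (−1)
26 September falls on a Tuesday in 2034.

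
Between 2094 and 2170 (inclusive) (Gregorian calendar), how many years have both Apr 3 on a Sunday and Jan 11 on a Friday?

0

Check each year's weekday for Apr 3 and Jan 11:
  2094: Sat/Mon  2095: Sun/Tue  2096: Tue/Wed  2097: Wed/Fri  2098: Thu/Sat  2099: Fri/Sun  2100: Sat/Mon  2101: Sun/Tue  2102: Mon/Wed  2103: Tue/Thu  2104: Thu/Fri  2105: Fri/Sun  2106: Sat/Mon  2107: Sun/Tue  …(49 more)…  2157: Sun/Tue  2158: Mon/Wed  2159: Tue/Thu  2160: Thu/Fri  2161: Fri/Sun  2162: Sat/Mon  2163: Sun/Tue  2164: Tue/Wed  2165: Wed/Fri  2166: Thu/Sat  2167: Fri/Sun  2168: Sun/Mon  2169: Mon/Wed  2170: Tue/Thu
Both conditions hold in: no year — 0.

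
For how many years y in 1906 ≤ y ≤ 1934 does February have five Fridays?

February has 28 days (29 in leap years); it has five Fridays when Friday falls among the first (month-length − 28) days — i.e. when February 1 is Friday in a leap year (never in a common year).
February 1 by year: 1906:Thu 1907:Fri 1908:Sat 1909:Mon 1910:Tue 1911:Wed 1912:Thu 1913:Sat 1914:Sun 1915:Mon 1916:Tue 1917:Thu 1918:Fri 1919:Sat 1920:Sun 1921:Tue 1922:Wed 1923:Thu 1924:Fri✓ 1925:Sun 1926:Mon 1927:Tue 1928:Wed 1929:Fri 1930:Sat 1931:Sun 1932:Mon 1933:Wed 1934:Thu
Years with five Fridays: 1924 → 1.

1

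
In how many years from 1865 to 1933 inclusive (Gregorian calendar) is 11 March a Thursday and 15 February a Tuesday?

0

Check each year's weekday for 11 March and 15 February:
  1865: Sat/Wed  1866: Sun/Thu  1867: Mon/Fri  1868: Wed/Sat  1869: Thu/Mon  1870: Fri/Tue  1871: Sat/Wed  1872: Mon/Thu  1873: Tue/Sat  1874: Wed/Sun  1875: Thu/Mon  1876: Sat/Tue  1877: Sun/Thu  1878: Mon/Fri  …(41 more)…  1920: Thu/Sun  1921: Fri/Tue  1922: Sat/Wed  1923: Sun/Thu  1924: Tue/Fri  1925: Wed/Sun  1926: Thu/Mon  1927: Fri/Tue  1928: Sun/Wed  1929: Mon/Fri  1930: Tue/Sat  1931: Wed/Sun  1932: Fri/Mon  1933: Sat/Wed
Both conditions hold in: no year — 0.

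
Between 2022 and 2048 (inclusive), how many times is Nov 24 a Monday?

Track Nov 24's weekday year by year (advancing +1, or +2 across a Feb 29):
  2022: Thu  2023: Fri (+1)  2024: Sun (+2)  2025: Mon (+1) ✓  2026: Tue (+1)
  2027: Wed (+1)  2028: Fri (+2)  2029: Sat (+1)  2030: Sun (+1)  2031: Mon (+1) ✓
  2032: Wed (+2)  2033: Thu (+1)  2034: Fri (+1)  2035: Sat (+1)  2036: Mon (+2) ✓
  2037: Tue (+1)  2038: Wed (+1)  2039: Thu (+1)  2040: Sat (+2)  2041: Sun (+1)
  2042: Mon (+1) ✓  2043: Tue (+1)  2044: Thu (+2)  2045: Fri (+1)  2046: Sat (+1)
  2047: Sun (+1)  2048: Tue (+2)
Monday years: 2025, 2031, 2036, 2042 — 4 in total.

4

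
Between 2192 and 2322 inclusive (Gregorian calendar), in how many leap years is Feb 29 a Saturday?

5

Leap years in 2192–2322: 31 of them.
Feb 29 weekday advances by 5 (mod 7) from one leap year to the next four years later (or differs when a century non-leap intervenes).
Leap-day weekdays: 2192:Wed 2196:Mon 2204:Wed 2208:Mon 2212:Sat✓ 2216:Thu 2220:Tue 2224:Sun 2228:Fri 2232:Wed 2236:Mon 2240:Sat✓ 2244:Thu …(5 more)… 2268:Sat✓ 2272:Thu 2276:Tue 2280:Sun 2284:Fri 2288:Wed 2292:Mon 2296:Sat✓ 2304:Mon 2308:Sat✓ 2312:Thu 2316:Tue 2320:Sun
Saturday: 2212, 2240, 2268, 2296, 2308 → 5.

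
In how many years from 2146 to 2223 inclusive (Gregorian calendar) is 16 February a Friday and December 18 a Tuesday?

8

Check each year's weekday for 16 February and December 18:
  2146: Wed/Sun  2147: Thu/Mon  2148: Fri/Wed  2149: Sun/Thu  2150: Mon/Fri  2151: Tue/Sat  2152: Wed/Mon  2153: Fri/Tue ✓  2154: Sat/Wed  2155: Sun/Thu  2156: Mon/Sat  2157: Wed/Sun  2158: Thu/Mon  2159: Fri/Tue ✓  …(50 more)…  2210: Fri/Tue ✓  2211: Sat/Wed  2212: Sun/Fri  2213: Tue/Sat  2214: Wed/Sun  2215: Thu/Mon  2216: Fri/Wed  2217: Sun/Thu  2218: Mon/Fri  2219: Tue/Sat  2220: Wed/Mon  2221: Fri/Tue ✓  2222: Sat/Wed  2223: Sun/Thu
Both conditions hold in: 2153, 2159, 2170, 2181, 2187, 2198, 2210, 2221 — 8.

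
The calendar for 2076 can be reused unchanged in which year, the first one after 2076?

Two years share a calendar iff Jan 1 falls on the same weekday and both are leap or both are common. 2076: Jan 1 is Wednesday, leap year.
2077: Jan 1 Friday, common
2078: Jan 1 Saturday, common
2079: Jan 1 Sunday, common
2080: Jan 1 Monday, leap
2081: Jan 1 Wednesday, common
2082: Jan 1 Thursday, common
2083: Jan 1 Friday, common
2084: Jan 1 Saturday, leap
2085: Jan 1 Monday, common
2086: Jan 1 Tuesday, common
2087: Jan 1 Wednesday, common
2088: Jan 1 Thursday, leap
2089: Jan 1 Saturday, common
2090: Jan 1 Sunday, common
2091: Jan 1 Monday, common
2092: Jan 1 Tuesday, leap
2093: Jan 1 Thursday, common
2094: Jan 1 Friday, common
2095: Jan 1 Saturday, common
2096: Jan 1 Sunday, leap
2097: Jan 1 Tuesday, common
2098: Jan 1 Wednesday, common
2099: Jan 1 Thursday, common
2100: Jan 1 Friday, common
2101: Jan 1 Saturday, common
2102: Jan 1 Sunday, common
2103: Jan 1 Monday, common
2104: Jan 1 Tuesday, leap
2105: Jan 1 Thursday, common
2106: Jan 1 Friday, common
2107: Jan 1 Saturday, common
2108: Jan 1 Sunday, leap
2109: Jan 1 Tuesday, common
2110: Jan 1 Wednesday, common
2111: Jan 1 Thursday, common
2112: Jan 1 Friday, leap
2113: Jan 1 Sunday, common
2114: Jan 1 Monday, common
2115: Jan 1 Tuesday, common
2116: Jan 1 Wednesday, leap
2116 matches on both conditions.

2116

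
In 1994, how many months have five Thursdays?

4

A month of length L has five Thursdays iff its first Thursday is on day ≤ L−28 (so day 1–3 in a 31-day month, 1–2 in a 30-day month, day 1 in a leap February).
Checking each month of 1994: Jan starts Sat (31d); Feb starts Tue (28d); Mar starts Tue (31d) ✓; Apr starts Fri (30d); May starts Sun (31d); Jun starts Wed (30d) ✓; Jul starts Fri (31d); Aug starts Mon (31d); Sep starts Thu (30d) ✓; Oct starts Sat (31d); Nov starts Tue (30d); Dec starts Thu (31d) ✓.
Five-Thursday months: March, June, September, December → 4.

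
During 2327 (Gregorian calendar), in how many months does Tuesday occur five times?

A month of length L has five Tuesdays iff its first Tuesday is on day ≤ L−28 (so day 1–3 in a 31-day month, 1–2 in a 30-day month, day 1 in a leap February).
Checking each month of 2327: Jan starts Sat (31d); Feb starts Tue (28d); Mar starts Tue (31d) ✓; Apr starts Fri (30d); May starts Sun (31d) ✓; Jun starts Wed (30d); Jul starts Fri (31d); Aug starts Mon (31d) ✓; Sep starts Thu (30d); Oct starts Sat (31d); Nov starts Tue (30d) ✓; Dec starts Thu (31d).
Five-Tuesday months: March, May, August, November → 4.

4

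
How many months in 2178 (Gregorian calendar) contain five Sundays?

4

A month of length L has five Sundays iff its first Sunday is on day ≤ L−28 (so day 1–3 in a 31-day month, 1–2 in a 30-day month, day 1 in a leap February).
Checking each month of 2178: Jan starts Thu (31d); Feb starts Sun (28d); Mar starts Sun (31d) ✓; Apr starts Wed (30d); May starts Fri (31d) ✓; Jun starts Mon (30d); Jul starts Wed (31d); Aug starts Sat (31d) ✓; Sep starts Tue (30d); Oct starts Thu (31d); Nov starts Sun (30d) ✓; Dec starts Tue (31d).
Five-Sunday months: March, May, August, November → 4.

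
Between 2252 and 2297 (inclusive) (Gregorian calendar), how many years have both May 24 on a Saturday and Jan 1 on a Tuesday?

Check each year's weekday for May 24 and Jan 1:
  2252: Mon/Thu  2253: Tue/Sat  2254: Wed/Sun  2255: Thu/Mon  2256: Sat/Tue ✓  2257: Sun/Thu  2258: Mon/Fri  2259: Tue/Sat  2260: Thu/Sun  2261: Fri/Tue  2262: Sat/Wed  2263: Sun/Thu  2264: Tue/Fri  2265: Wed/Sun  …(18 more)…  2284: Sat/Tue ✓  2285: Sun/Thu  2286: Mon/Fri  2287: Tue/Sat  2288: Thu/Sun  2289: Fri/Tue  2290: Sat/Wed  2291: Sun/Thu  2292: Tue/Fri  2293: Wed/Sun  2294: Thu/Mon  2295: Fri/Tue  2296: Sun/Wed  2297: Mon/Fri
Both conditions hold in: 2256, 2284 — 2.

2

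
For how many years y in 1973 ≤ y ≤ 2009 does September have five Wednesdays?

September has 30 days; it has five Wednesdays when Wednesday falls among the first (month-length − 28) days — i.e. when September 1 is one of Wednesday/Tuesday.
September 1 by year: 1973:Sat 1974:Sun 1975:Mon 1976:Wed✓ 1977:Thu 1978:Fri 1979:Sat 1980:Mon 1981:Tue✓ 1982:Wed✓ 1983:Thu 1984:Sat 1985:Sun 1986:Mon 1987:Tue✓ …(7 more)… 1995:Fri 1996:Sun 1997:Mon 1998:Tue✓ 1999:Wed✓ 2000:Fri 2001:Sat 2002:Sun 2003:Mon 2004:Wed✓ 2005:Thu 2006:Fri 2007:Sat 2008:Mon 2009:Tue✓
Years with five Wednesdays: 1976, 1981, 1982, 1987, 1992, 1993, 1998, 1999, 2004, 2009 → 10.

10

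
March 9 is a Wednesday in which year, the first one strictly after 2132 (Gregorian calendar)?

2135

From one year to the next, a fixed date's weekday advances by 1, or by 2 when a Feb 29 lies between the two dates.
2132: March 9 is Sunday.
2133: Monday (+1)
2134: Tuesday (+1)
2135: Wednesday (+1)
March 9 falls on a Wednesday in 2135.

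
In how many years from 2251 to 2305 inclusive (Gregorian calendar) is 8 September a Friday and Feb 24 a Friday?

7

Check each year's weekday for 8 September and Feb 24:
  2251: Mon/Mon  2252: Wed/Tue  2253: Thu/Thu  2254: Fri/Fri ✓  2255: Sat/Sat  2256: Mon/Sun  2257: Tue/Tue  2258: Wed/Wed  2259: Thu/Thu  2260: Sat/Fri  2261: Sun/Sun  2262: Mon/Mon  2263: Tue/Tue  2264: Thu/Wed  …(27 more)…  2292: Thu/Wed  2293: Fri/Fri ✓  2294: Sat/Sat  2295: Sun/Sun  2296: Tue/Mon  2297: Wed/Wed  2298: Thu/Thu  2299: Fri/Fri ✓  2300: Sat/Sat  2301: Sun/Sun  2302: Mon/Mon  2303: Tue/Tue  2304: Thu/Wed  2305: Fri/Fri ✓
Both conditions hold in: 2254, 2265, 2271, 2282, 2293, 2299, 2305 — 7.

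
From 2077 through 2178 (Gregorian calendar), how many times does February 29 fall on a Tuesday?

Leap years in 2077–2178: 24 of them.
Feb 29 weekday advances by 5 (mod 7) from one leap year to the next four years later (or differs when a century non-leap intervenes).
Leap-day weekdays: 2080:Thu 2084:Tue✓ 2088:Sun 2092:Fri 2096:Wed 2104:Fri 2108:Wed 2112:Mon 2116:Sat 2120:Thu 2124:Tue✓ 2128:Sun 2132:Fri 2136:Wed 2140:Mon 2144:Sat 2148:Thu 2152:Tue✓ 2156:Sun 2160:Fri 2164:Wed 2168:Mon 2172:Sat 2176:Thu
Tuesday: 2084, 2124, 2152 → 3.

3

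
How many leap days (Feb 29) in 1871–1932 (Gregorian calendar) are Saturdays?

Leap years in 1871–1932: 15 of them.
Feb 29 weekday advances by 5 (mod 7) from one leap year to the next four years later (or differs when a century non-leap intervenes).
Leap-day weekdays: 1872:Thu 1876:Tue 1880:Sun 1884:Fri 1888:Wed 1892:Mon 1896:Sat✓ 1904:Mon 1908:Sat✓ 1912:Thu 1916:Tue 1920:Sun 1924:Fri 1928:Wed 1932:Mon
Saturday: 1896, 1908 → 2.

2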